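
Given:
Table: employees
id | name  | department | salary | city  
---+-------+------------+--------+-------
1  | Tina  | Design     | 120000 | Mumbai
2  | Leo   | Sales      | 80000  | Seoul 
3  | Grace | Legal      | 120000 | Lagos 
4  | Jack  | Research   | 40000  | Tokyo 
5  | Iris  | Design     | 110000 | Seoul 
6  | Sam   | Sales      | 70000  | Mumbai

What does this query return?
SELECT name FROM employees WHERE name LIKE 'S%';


LIKE 'S%' matches names starting with 'S'
Matching: 1

1 rows:
Sam


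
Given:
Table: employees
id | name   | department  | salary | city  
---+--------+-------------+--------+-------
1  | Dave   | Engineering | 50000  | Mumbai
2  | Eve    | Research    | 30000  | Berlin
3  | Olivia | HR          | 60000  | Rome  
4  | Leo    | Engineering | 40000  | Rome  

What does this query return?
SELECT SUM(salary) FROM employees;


SUM(salary) = 50000 + 30000 + 60000 + 40000 = 180000

180000


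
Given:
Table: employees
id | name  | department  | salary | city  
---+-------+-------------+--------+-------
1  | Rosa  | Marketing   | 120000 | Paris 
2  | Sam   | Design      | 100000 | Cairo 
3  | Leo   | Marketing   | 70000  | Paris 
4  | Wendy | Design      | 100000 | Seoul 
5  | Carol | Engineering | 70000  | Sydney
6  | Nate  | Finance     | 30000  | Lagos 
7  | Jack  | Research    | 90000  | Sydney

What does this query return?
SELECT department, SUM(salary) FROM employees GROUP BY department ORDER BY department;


Summing salary within each department:
  Design: 100000 + 100000 = 200000
  Engineering: 70000 = 70000
  Finance: 30000 = 30000
  Marketing: 120000 + 70000 = 190000
  Research: 90000 = 90000


5 groups:
Design, 200000
Engineering, 70000
Finance, 30000
Marketing, 190000
Research, 90000


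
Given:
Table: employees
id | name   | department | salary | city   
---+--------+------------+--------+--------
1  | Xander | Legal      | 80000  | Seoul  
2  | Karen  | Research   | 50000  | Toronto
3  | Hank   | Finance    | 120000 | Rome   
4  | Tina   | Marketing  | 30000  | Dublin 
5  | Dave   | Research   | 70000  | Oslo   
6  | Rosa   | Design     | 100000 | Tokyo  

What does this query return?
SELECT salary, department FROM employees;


Projecting columns: salary, department

6 rows:
80000, Legal
50000, Research
120000, Finance
30000, Marketing
70000, Research
100000, Design


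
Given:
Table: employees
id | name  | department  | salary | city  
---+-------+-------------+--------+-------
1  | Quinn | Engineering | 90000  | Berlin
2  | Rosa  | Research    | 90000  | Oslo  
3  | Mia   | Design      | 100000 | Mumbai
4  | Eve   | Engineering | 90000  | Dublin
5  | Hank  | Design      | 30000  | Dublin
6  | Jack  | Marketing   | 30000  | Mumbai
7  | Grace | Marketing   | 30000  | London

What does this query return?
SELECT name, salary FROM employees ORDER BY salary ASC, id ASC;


Sorting by salary ASC, then id ASC for ties

7 rows:
Hank, 30000
Jack, 30000
Grace, 30000
Quinn, 90000
Rosa, 90000
Eve, 90000
Mia, 100000


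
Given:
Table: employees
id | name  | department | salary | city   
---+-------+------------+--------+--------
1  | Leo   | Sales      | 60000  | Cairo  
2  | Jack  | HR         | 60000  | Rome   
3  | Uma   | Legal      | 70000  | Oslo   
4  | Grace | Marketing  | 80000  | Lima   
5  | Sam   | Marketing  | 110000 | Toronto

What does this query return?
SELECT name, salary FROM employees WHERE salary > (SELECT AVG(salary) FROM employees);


Subquery: AVG(salary) = 76000.0
Filtering: salary > 76000.0
  Grace (80000) -> MATCH
  Sam (110000) -> MATCH


2 rows:
Grace, 80000
Sam, 110000


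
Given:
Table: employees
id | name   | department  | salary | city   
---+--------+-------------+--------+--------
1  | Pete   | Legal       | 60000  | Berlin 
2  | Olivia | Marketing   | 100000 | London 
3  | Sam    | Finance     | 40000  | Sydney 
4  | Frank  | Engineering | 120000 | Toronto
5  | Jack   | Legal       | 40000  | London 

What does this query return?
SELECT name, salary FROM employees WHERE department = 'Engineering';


Filtering: department = 'Engineering'
Matching rows: 1

1 rows:
Frank, 120000


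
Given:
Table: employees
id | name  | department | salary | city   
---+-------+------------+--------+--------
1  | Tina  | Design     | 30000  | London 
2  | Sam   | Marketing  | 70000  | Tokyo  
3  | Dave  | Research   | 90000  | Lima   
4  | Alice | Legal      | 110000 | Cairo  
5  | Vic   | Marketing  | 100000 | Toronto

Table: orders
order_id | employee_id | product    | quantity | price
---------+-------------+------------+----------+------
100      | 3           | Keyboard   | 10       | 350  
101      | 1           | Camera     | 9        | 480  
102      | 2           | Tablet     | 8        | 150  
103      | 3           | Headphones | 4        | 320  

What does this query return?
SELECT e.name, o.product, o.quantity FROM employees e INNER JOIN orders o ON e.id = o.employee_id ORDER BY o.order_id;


Joining employees.id = orders.employee_id:
  employee Dave (id=3) -> order Keyboard
  employee Tina (id=1) -> order Camera
  employee Sam (id=2) -> order Tablet
  employee Dave (id=3) -> order Headphones


4 rows:
Dave, Keyboard, 10
Tina, Camera, 9
Sam, Tablet, 8
Dave, Headphones, 4


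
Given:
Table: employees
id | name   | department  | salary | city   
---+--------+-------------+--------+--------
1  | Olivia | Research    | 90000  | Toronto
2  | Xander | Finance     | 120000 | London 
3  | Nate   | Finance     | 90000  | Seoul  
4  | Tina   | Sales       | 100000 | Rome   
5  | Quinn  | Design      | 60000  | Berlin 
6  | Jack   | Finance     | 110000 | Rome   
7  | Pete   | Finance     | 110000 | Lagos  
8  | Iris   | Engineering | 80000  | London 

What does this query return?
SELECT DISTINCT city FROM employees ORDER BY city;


All 'city' values (row order): Toronto, London, Seoul, Rome, Berlin, Rome, Lagos, London
Removing duplicates leaves 6 unique value(s).

6 values:
Berlin
Lagos
London
Rome
Seoul
Toronto


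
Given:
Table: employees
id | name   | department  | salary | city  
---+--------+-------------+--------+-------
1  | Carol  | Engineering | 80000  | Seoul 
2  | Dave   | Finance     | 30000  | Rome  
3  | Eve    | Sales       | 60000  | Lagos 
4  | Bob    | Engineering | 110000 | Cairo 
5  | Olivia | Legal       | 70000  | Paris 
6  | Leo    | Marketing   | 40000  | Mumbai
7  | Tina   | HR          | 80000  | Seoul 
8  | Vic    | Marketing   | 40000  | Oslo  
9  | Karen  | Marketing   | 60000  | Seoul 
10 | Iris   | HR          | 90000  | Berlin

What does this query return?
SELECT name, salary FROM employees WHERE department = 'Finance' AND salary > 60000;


Filtering: department = 'Finance' AND salary > 60000
Matching: 0 rows

Empty result set (0 rows)


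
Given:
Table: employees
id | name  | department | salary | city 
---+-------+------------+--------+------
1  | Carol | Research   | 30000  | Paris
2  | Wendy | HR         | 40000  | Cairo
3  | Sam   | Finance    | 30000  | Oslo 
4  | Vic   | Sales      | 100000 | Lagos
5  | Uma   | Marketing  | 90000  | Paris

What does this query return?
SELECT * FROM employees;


SELECT * returns all 5 rows with all columns

5 rows:
1, Carol, Research, 30000, Paris
2, Wendy, HR, 40000, Cairo
3, Sam, Finance, 30000, Oslo
4, Vic, Sales, 100000, Lagos
5, Uma, Marketing, 90000, Paris


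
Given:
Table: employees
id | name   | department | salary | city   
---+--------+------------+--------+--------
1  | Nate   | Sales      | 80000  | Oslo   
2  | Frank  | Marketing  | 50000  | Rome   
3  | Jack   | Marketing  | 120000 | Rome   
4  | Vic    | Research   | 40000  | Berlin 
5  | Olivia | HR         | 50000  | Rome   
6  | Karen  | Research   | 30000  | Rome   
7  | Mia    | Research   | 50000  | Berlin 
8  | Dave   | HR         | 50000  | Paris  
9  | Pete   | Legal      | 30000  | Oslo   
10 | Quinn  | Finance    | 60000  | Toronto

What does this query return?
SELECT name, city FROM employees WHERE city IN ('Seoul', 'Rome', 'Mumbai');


Filtering: city IN ('Seoul', 'Rome', 'Mumbai')
Matching: 4 rows

4 rows:
Frank, Rome
Jack, Rome
Olivia, Rome
Karen, Rome


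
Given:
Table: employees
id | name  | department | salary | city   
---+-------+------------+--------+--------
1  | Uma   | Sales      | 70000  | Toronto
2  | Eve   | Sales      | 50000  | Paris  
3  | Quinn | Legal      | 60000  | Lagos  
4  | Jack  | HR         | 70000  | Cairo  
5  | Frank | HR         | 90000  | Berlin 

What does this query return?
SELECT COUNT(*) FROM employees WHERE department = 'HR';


Counting rows where department = 'HR'
  Jack -> MATCH
  Frank -> MATCH


2


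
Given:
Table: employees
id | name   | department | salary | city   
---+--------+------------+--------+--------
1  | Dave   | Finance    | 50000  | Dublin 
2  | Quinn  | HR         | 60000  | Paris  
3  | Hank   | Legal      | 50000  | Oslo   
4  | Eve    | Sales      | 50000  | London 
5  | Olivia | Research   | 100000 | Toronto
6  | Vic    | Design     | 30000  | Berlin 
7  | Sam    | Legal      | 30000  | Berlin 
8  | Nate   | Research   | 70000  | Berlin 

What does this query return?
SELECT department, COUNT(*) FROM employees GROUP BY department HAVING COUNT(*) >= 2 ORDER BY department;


Groups with count >= 2:
  Legal: 2 -> PASS
  Research: 2 -> PASS
  Design: 1 -> filtered out
  Finance: 1 -> filtered out
  HR: 1 -> filtered out
  Sales: 1 -> filtered out


2 groups:
Legal, 2
Research, 2


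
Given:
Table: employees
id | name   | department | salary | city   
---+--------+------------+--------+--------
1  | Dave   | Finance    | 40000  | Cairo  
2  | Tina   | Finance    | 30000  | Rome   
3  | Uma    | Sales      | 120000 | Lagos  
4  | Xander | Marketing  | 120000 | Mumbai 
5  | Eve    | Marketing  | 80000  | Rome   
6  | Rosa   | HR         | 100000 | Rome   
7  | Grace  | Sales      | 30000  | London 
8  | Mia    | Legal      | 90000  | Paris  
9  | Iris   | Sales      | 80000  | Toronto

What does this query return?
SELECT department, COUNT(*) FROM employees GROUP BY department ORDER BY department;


Assigning each row to its department group:
  Dave -> Finance
  Tina -> Finance
  Uma -> Sales
  Xander -> Marketing
  Eve -> Marketing
  Rosa -> HR
  Grace -> Sales
  Mia -> Legal
  Iris -> Sales


5 groups:
Finance, 2
HR, 1
Legal, 1
Marketing, 2
Sales, 3


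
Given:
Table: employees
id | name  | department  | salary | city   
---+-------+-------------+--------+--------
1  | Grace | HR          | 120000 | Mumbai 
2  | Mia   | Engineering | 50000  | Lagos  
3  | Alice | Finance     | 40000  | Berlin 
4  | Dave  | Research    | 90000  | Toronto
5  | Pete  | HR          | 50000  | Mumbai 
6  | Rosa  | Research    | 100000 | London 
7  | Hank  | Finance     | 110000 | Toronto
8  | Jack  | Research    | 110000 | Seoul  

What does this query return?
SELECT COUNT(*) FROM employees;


COUNT(*) counts all rows

8


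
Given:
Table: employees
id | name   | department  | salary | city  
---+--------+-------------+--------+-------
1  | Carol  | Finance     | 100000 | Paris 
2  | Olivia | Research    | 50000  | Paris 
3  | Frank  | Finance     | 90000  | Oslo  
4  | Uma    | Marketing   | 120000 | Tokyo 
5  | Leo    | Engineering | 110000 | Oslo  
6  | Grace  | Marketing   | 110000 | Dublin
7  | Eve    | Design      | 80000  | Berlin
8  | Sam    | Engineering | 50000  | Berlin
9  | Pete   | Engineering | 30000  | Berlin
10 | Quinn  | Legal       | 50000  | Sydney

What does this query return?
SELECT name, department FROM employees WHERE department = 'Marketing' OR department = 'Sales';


Filtering: department = 'Marketing' OR 'Sales'
Matching: 2 rows

2 rows:
Uma, Marketing
Grace, Marketing


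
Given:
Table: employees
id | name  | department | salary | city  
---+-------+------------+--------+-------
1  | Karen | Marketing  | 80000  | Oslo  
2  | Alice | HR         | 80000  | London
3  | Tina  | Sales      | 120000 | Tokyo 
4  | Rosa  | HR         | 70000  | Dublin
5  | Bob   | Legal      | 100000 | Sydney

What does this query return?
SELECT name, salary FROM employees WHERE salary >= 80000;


Filtering: salary >= 80000
Matching: 4 rows

4 rows:
Karen, 80000
Alice, 80000
Tina, 120000
Bob, 100000


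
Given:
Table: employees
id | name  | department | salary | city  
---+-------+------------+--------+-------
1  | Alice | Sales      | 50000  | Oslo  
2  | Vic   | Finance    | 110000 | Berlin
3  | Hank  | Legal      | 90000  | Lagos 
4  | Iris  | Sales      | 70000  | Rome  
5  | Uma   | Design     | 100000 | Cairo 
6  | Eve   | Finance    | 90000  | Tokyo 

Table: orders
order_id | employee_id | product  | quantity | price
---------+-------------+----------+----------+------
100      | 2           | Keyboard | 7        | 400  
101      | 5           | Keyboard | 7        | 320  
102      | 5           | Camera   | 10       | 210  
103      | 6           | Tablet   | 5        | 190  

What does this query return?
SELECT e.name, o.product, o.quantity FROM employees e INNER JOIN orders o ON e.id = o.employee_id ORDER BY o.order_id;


Joining employees.id = orders.employee_id:
  employee Vic (id=2) -> order Keyboard
  employee Uma (id=5) -> order Keyboard
  employee Uma (id=5) -> order Camera
  employee Eve (id=6) -> order Tablet


4 rows:
Vic, Keyboard, 7
Uma, Keyboard, 7
Uma, Camera, 10
Eve, Tablet, 5


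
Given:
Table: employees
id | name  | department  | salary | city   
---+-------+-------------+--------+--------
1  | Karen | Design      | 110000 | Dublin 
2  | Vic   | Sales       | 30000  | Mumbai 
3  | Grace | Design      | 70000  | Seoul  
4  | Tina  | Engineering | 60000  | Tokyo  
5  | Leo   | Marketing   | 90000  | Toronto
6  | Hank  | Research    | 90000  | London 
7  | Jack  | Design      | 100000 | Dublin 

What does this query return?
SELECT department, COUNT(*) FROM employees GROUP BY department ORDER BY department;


Assigning each row to its department group:
  Karen -> Design
  Vic -> Sales
  Grace -> Design
  Tina -> Engineering
  Leo -> Marketing
  Hank -> Research
  Jack -> Design


5 groups:
Design, 3
Engineering, 1
Marketing, 1
Research, 1
Sales, 1


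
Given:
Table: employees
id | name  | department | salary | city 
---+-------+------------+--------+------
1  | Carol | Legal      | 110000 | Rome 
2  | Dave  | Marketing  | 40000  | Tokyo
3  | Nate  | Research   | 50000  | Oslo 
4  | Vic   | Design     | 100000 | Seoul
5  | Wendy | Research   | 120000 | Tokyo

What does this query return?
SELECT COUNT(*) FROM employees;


COUNT(*) counts all rows

5


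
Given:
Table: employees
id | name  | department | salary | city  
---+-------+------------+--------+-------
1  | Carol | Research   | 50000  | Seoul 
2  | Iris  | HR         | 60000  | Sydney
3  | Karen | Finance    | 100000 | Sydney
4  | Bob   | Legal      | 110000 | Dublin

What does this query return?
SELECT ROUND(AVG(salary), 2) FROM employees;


SUM(salary) = 320000
COUNT = 4
ROUND(AVG, 2) = ROUND(320000 / 4, 2) = 80000.0

80000.0


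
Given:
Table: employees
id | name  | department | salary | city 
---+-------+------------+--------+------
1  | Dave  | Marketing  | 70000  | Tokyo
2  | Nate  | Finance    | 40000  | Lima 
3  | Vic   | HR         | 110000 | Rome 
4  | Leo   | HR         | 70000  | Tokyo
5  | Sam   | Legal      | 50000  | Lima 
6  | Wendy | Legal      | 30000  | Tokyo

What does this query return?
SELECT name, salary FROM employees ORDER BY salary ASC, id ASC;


Sorting by salary ASC, then id ASC for ties

6 rows:
Wendy, 30000
Nate, 40000
Sam, 50000
Dave, 70000
Leo, 70000
Vic, 110000


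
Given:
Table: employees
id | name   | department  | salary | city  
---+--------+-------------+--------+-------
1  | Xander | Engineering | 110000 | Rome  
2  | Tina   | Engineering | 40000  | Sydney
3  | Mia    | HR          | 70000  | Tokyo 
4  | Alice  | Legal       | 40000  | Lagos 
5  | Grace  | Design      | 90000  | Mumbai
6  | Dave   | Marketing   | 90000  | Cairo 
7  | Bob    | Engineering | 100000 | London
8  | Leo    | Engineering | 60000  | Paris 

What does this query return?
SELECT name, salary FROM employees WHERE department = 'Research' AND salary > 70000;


Filtering: department = 'Research' AND salary > 70000
Matching: 0 rows

Empty result set (0 rows)


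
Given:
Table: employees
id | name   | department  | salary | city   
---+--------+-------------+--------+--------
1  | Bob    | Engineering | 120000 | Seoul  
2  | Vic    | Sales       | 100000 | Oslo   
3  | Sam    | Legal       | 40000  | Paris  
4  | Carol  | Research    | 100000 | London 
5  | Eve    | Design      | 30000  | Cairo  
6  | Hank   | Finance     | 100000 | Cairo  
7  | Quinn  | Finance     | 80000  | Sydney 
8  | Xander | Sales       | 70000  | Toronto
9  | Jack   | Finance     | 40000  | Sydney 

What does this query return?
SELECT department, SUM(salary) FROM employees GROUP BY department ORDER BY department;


Summing salary within each department:
  Design: 30000 = 30000
  Engineering: 120000 = 120000
  Finance: 100000 + 80000 + 40000 = 220000
  Legal: 40000 = 40000
  Research: 100000 = 100000
  Sales: 100000 + 70000 = 170000


6 groups:
Design, 30000
Engineering, 120000
Finance, 220000
Legal, 40000
Research, 100000
Sales, 170000


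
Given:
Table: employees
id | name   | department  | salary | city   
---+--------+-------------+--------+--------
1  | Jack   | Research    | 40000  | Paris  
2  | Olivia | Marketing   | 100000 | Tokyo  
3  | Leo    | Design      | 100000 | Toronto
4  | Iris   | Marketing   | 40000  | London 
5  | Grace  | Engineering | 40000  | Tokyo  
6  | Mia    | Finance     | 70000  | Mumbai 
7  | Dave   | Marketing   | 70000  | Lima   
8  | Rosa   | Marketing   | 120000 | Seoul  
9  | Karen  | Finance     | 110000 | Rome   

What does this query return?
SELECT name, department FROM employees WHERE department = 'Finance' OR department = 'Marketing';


Filtering: department = 'Finance' OR 'Marketing'
Matching: 6 rows

6 rows:
Olivia, Marketing
Iris, Marketing
Mia, Finance
Dave, Marketing
Rosa, Marketing
Karen, Finance


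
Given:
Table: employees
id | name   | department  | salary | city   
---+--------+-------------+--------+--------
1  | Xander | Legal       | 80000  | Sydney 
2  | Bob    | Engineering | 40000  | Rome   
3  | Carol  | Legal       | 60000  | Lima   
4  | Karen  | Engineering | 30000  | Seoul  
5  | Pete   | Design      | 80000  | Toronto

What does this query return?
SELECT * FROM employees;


SELECT * returns all 5 rows with all columns

5 rows:
1, Xander, Legal, 80000, Sydney
2, Bob, Engineering, 40000, Rome
3, Carol, Legal, 60000, Lima
4, Karen, Engineering, 30000, Seoul
5, Pete, Design, 80000, Toronto


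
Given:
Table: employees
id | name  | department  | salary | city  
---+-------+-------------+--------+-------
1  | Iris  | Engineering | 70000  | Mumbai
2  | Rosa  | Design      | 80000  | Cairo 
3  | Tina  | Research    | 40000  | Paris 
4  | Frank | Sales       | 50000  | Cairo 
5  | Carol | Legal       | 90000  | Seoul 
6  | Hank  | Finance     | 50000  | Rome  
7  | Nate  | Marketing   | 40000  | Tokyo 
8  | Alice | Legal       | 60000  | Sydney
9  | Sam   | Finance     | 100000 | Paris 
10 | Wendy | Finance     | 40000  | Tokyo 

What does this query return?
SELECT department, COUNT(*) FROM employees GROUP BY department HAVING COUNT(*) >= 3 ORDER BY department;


Groups with count >= 3:
  Finance: 3 -> PASS
  Design: 1 -> filtered out
  Engineering: 1 -> filtered out
  Legal: 2 -> filtered out
  Marketing: 1 -> filtered out
  Research: 1 -> filtered out
  Sales: 1 -> filtered out


1 groups:
Finance, 3


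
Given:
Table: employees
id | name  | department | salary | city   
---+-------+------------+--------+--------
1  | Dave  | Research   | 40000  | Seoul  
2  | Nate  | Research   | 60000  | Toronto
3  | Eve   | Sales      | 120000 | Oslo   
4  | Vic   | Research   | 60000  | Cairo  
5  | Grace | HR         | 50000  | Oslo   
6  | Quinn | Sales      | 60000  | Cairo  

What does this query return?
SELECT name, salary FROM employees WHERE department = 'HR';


Filtering: department = 'HR'
Matching rows: 1

1 rows:
Grace, 50000


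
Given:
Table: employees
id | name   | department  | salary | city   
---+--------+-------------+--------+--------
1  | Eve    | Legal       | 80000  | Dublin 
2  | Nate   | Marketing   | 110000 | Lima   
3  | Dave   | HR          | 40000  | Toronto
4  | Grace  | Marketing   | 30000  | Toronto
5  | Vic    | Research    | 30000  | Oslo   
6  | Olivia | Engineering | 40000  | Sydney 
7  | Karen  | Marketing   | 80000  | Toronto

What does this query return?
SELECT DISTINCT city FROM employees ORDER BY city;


All 'city' values (row order): Dublin, Lima, Toronto, Toronto, Oslo, Sydney, Toronto
Removing duplicates leaves 5 unique value(s).

5 values:
Dublin
Lima
Oslo
Sydney
Toronto


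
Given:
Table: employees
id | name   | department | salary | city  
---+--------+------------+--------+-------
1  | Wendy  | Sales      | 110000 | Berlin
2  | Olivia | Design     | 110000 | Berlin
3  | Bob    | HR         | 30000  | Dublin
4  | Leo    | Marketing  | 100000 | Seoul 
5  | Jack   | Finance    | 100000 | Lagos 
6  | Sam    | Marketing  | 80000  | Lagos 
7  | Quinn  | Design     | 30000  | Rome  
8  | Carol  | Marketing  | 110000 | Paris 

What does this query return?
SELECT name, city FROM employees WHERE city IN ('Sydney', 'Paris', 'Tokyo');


Filtering: city IN ('Sydney', 'Paris', 'Tokyo')
Matching: 1 rows

1 rows:
Carol, Paris


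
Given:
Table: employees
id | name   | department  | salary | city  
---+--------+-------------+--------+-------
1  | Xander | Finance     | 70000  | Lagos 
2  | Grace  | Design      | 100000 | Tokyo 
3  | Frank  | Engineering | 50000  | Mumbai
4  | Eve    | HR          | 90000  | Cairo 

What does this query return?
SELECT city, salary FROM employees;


Projecting columns: city, salary

4 rows:
Lagos, 70000
Tokyo, 100000
Mumbai, 50000
Cairo, 90000


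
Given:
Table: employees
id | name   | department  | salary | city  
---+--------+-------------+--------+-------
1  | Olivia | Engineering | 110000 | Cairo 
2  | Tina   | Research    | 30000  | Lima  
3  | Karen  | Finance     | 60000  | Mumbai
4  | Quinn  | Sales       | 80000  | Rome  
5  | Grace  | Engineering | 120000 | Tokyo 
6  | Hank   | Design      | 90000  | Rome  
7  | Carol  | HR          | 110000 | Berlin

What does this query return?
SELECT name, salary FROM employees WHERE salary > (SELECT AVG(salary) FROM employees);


Subquery: AVG(salary) = 85714.29
Filtering: salary > 85714.29
  Olivia (110000) -> MATCH
  Grace (120000) -> MATCH
  Hank (90000) -> MATCH
  Carol (110000) -> MATCH


4 rows:
Olivia, 110000
Grace, 120000
Hank, 90000
Carol, 110000


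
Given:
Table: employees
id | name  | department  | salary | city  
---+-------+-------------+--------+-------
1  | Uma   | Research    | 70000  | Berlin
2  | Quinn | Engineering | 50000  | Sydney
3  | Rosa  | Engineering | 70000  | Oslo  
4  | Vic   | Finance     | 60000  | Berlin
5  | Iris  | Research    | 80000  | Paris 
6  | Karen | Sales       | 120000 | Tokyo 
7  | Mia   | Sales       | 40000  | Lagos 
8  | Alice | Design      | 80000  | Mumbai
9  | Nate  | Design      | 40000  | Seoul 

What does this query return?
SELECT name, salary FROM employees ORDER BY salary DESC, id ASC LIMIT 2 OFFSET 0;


Sort by salary DESC (id ASC tiebreak), then skip 0 and take 2
Rows 1 through 2

2 rows:
Karen, 120000
Iris, 80000


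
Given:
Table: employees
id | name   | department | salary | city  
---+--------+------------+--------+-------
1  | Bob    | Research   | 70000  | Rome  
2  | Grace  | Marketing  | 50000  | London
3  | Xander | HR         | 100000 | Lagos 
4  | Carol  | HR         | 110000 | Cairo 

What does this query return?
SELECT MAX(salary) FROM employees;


Salaries: 70000, 50000, 100000, 110000
MAX = 110000

110000


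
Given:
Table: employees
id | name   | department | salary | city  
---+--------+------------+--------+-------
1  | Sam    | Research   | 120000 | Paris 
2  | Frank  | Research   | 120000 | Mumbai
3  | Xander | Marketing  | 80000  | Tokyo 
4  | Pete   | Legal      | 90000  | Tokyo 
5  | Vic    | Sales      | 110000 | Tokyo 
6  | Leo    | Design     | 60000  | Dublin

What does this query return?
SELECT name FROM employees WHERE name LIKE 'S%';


LIKE 'S%' matches names starting with 'S'
Matching: 1

1 rows:
Sam


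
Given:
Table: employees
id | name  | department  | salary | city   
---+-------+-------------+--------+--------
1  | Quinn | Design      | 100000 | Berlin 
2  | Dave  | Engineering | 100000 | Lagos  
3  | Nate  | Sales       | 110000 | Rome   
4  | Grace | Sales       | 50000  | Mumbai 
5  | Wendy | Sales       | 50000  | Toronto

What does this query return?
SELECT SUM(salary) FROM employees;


SUM(salary) = 100000 + 100000 + 110000 + 50000 + 50000 = 410000

410000


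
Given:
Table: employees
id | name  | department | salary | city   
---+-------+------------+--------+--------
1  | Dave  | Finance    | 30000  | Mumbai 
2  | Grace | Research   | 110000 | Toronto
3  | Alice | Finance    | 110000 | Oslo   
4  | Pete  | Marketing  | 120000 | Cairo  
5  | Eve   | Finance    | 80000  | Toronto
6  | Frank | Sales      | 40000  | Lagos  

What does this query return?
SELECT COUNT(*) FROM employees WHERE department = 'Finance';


Counting rows where department = 'Finance'
  Dave -> MATCH
  Alice -> MATCH
  Eve -> MATCH


3


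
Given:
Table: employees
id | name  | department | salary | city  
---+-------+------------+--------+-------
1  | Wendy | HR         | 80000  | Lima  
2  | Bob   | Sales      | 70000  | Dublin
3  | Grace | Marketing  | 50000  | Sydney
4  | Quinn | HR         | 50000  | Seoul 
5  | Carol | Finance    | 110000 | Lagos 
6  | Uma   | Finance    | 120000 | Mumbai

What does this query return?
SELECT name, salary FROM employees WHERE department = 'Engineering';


Filtering: department = 'Engineering'
Matching rows: 0

Empty result set (0 rows)


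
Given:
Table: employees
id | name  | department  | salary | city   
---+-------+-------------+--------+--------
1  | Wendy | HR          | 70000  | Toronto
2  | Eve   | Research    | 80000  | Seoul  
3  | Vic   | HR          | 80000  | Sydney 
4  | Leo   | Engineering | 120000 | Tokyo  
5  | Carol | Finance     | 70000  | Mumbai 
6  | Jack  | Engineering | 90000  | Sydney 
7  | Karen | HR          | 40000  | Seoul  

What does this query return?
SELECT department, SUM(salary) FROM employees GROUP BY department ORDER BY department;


Summing salary within each department:
  Engineering: 120000 + 90000 = 210000
  Finance: 70000 = 70000
  HR: 70000 + 80000 + 40000 = 190000
  Research: 80000 = 80000


4 groups:
Engineering, 210000
Finance, 70000
HR, 190000
Research, 80000


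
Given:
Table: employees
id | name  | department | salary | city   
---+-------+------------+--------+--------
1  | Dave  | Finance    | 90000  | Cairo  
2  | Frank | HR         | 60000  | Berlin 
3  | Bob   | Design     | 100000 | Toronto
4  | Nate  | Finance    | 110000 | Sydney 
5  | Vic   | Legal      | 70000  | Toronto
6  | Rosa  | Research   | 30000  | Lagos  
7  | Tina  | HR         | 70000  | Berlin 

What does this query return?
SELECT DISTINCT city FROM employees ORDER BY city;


All 'city' values (row order): Cairo, Berlin, Toronto, Sydney, Toronto, Lagos, Berlin
Removing duplicates leaves 5 unique value(s).

5 values:
Berlin
Cairo
Lagos
Sydney
Toronto


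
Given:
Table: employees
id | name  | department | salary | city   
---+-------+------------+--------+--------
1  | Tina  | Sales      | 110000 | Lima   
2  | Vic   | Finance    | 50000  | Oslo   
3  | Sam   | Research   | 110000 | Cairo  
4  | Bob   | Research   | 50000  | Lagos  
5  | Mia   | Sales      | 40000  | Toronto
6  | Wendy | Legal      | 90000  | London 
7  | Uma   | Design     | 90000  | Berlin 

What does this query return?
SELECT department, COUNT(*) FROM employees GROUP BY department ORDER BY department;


Assigning each row to its department group:
  Tina -> Sales
  Vic -> Finance
  Sam -> Research
  Bob -> Research
  Mia -> Sales
  Wendy -> Legal
  Uma -> Design


5 groups:
Design, 1
Finance, 1
Legal, 1
Research, 2
Sales, 2


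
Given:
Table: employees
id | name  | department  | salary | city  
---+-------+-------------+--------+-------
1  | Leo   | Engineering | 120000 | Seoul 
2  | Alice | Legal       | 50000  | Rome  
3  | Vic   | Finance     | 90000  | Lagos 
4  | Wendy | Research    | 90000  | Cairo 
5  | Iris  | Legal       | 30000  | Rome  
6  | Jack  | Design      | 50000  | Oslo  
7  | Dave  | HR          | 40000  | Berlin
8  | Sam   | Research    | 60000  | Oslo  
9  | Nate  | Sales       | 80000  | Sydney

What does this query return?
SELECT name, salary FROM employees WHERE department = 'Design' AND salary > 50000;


Filtering: department = 'Design' AND salary > 50000
Matching: 0 rows

Empty result set (0 rows)


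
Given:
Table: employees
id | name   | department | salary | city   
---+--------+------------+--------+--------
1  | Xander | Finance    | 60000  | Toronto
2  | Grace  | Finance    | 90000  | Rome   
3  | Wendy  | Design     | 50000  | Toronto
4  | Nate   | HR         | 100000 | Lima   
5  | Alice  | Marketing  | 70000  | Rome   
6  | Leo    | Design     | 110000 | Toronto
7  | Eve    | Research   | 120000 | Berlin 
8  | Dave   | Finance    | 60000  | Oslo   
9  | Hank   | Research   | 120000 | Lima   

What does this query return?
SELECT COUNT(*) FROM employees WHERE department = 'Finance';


Counting rows where department = 'Finance'
  Xander -> MATCH
  Grace -> MATCH
  Dave -> MATCH


3


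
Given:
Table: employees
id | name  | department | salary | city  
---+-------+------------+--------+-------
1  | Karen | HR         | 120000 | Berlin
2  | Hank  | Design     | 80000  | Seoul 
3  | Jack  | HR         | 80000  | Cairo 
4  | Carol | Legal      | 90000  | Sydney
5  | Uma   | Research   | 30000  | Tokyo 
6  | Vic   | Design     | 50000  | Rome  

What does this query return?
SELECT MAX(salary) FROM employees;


Salaries: 120000, 80000, 80000, 90000, 30000, 50000
MAX = 120000

120000


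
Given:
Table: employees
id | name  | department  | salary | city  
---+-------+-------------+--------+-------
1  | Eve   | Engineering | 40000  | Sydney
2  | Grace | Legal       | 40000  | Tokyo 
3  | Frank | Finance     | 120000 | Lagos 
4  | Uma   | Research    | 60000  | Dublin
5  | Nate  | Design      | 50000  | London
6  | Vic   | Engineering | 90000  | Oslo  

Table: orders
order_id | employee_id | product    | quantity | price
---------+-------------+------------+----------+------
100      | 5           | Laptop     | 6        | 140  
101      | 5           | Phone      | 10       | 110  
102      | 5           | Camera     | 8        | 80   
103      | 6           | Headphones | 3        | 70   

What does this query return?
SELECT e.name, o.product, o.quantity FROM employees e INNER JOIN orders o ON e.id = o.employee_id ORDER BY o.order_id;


Joining employees.id = orders.employee_id:
  employee Nate (id=5) -> order Laptop
  employee Nate (id=5) -> order Phone
  employee Nate (id=5) -> order Camera
  employee Vic (id=6) -> order Headphones


4 rows:
Nate, Laptop, 6
Nate, Phone, 10
Nate, Camera, 8
Vic, Headphones, 3


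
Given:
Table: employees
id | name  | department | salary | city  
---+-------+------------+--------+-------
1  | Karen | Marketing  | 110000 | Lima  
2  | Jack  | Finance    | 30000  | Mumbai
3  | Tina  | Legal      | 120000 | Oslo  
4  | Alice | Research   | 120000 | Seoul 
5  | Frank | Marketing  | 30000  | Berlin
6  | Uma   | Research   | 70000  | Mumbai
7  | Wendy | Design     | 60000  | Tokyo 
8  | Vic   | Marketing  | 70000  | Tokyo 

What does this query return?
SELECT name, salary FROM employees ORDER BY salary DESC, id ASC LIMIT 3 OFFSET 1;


Sort by salary DESC (id ASC tiebreak), then skip 1 and take 3
Rows 2 through 4

3 rows:
Alice, 120000
Karen, 110000
Uma, 70000


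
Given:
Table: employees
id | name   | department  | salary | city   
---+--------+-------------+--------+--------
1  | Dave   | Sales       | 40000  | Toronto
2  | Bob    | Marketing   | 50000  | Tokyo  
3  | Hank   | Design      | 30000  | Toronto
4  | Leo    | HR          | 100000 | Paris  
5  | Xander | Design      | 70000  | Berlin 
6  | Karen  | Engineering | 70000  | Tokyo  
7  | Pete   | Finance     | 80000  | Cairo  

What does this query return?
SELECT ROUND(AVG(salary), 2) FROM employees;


SUM(salary) = 440000
COUNT = 7
ROUND(AVG, 2) = ROUND(440000 / 7, 2) = 62857.14

62857.14


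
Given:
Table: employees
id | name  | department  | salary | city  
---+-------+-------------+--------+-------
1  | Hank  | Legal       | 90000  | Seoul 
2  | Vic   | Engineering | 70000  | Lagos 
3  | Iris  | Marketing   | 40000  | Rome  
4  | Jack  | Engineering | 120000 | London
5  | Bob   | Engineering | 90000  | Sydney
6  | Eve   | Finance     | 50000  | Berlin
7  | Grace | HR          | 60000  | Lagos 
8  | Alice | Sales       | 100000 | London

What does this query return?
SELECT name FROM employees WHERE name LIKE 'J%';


LIKE 'J%' matches names starting with 'J'
Matching: 1

1 rows:
Jack


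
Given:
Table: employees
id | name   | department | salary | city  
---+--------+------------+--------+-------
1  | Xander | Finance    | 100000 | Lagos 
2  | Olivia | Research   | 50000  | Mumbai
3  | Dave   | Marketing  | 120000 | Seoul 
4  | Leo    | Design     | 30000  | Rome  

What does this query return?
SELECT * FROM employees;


SELECT * returns all 4 rows with all columns

4 rows:
1, Xander, Finance, 100000, Lagos
2, Olivia, Research, 50000, Mumbai
3, Dave, Marketing, 120000, Seoul
4, Leo, Design, 30000, Rome


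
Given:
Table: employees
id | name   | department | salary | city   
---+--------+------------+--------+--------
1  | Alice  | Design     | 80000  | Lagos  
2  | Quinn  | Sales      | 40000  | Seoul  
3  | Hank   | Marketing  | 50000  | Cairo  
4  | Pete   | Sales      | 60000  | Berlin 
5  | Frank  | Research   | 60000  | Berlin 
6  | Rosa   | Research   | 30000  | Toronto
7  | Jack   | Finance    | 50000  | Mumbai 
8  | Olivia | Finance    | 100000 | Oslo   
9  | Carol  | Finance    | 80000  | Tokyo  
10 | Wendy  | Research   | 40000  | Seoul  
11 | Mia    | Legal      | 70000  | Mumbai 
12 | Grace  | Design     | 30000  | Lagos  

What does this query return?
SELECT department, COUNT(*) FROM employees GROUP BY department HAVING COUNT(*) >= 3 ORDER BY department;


Groups with count >= 3:
  Finance: 3 -> PASS
  Research: 3 -> PASS
  Design: 2 -> filtered out
  Legal: 1 -> filtered out
  Marketing: 1 -> filtered out
  Sales: 2 -> filtered out


2 groups:
Finance, 3
Research, 3


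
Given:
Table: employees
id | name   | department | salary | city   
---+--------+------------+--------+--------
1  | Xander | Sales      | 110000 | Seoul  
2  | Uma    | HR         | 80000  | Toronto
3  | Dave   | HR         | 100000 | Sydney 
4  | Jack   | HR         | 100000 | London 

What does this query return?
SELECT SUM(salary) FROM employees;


SUM(salary) = 110000 + 80000 + 100000 + 100000 = 390000

390000


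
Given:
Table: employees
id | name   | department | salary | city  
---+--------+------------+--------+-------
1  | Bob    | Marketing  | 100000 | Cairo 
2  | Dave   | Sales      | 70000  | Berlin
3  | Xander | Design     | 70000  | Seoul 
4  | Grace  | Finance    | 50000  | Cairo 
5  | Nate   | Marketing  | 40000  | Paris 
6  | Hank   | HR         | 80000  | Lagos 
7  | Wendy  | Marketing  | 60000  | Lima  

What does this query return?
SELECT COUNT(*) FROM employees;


COUNT(*) counts all rows

7


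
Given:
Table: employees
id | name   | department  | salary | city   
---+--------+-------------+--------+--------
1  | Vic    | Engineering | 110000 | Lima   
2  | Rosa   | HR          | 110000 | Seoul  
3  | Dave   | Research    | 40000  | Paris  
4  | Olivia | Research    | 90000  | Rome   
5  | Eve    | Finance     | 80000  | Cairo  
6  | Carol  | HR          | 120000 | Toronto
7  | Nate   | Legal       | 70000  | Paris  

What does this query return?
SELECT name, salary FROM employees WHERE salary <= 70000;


Filtering: salary <= 70000
Matching: 2 rows

2 rows:
Dave, 40000
Nate, 70000


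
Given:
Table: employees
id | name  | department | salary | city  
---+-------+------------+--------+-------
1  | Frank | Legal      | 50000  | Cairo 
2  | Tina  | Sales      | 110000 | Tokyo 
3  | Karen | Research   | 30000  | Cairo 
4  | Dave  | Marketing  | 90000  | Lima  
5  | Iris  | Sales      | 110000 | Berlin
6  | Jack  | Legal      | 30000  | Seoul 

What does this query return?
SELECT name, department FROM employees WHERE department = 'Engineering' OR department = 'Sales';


Filtering: department = 'Engineering' OR 'Sales'
Matching: 2 rows

2 rows:
Tina, Sales
Iris, Sales


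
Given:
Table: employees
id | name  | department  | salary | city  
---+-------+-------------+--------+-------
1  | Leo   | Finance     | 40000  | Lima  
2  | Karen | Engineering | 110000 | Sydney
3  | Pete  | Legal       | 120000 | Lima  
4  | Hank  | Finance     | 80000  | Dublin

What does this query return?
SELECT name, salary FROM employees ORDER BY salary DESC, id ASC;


Sorting by salary DESC, then id ASC for ties

4 rows:
Pete, 120000
Karen, 110000
Hank, 80000
Leo, 40000


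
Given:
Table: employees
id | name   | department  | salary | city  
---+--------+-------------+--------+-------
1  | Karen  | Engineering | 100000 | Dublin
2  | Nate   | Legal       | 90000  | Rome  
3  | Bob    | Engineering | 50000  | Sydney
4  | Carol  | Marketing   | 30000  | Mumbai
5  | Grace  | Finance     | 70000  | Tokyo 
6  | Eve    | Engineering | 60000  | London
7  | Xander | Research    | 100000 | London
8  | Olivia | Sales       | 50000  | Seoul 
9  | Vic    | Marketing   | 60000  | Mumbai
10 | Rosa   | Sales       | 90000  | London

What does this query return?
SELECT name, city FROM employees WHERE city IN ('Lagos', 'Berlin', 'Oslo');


Filtering: city IN ('Lagos', 'Berlin', 'Oslo')
Matching: 0 rows

Empty result set (0 rows)


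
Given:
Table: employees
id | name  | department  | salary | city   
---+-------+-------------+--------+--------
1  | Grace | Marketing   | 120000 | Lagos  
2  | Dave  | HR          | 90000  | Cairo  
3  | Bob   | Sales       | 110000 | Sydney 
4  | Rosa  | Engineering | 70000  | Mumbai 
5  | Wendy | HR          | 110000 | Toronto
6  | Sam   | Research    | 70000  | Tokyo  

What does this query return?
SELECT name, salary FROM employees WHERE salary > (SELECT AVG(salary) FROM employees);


Subquery: AVG(salary) = 95000.0
Filtering: salary > 95000.0
  Grace (120000) -> MATCH
  Bob (110000) -> MATCH
  Wendy (110000) -> MATCH


3 rows:
Grace, 120000
Bob, 110000
Wendy, 110000


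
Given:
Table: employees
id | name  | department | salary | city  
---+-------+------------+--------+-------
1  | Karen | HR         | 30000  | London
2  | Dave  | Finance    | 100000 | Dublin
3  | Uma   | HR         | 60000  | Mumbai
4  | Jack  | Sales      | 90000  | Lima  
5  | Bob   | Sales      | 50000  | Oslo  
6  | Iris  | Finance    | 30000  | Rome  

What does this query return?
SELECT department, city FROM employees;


Projecting columns: department, city

6 rows:
HR, London
Finance, Dublin
HR, Mumbai
Sales, Lima
Sales, Oslo
Finance, Rome


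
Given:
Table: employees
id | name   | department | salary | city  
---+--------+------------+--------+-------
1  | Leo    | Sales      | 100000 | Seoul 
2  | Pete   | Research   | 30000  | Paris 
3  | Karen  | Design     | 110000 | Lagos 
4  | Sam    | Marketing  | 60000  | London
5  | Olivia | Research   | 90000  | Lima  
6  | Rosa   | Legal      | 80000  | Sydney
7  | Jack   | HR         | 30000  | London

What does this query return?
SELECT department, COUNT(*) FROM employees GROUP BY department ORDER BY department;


Assigning each row to its department group:
  Leo -> Sales
  Pete -> Research
  Karen -> Design
  Sam -> Marketing
  Olivia -> Research
  Rosa -> Legal
  Jack -> HR


6 groups:
Design, 1
HR, 1
Legal, 1
Marketing, 1
Research, 2
Sales, 1


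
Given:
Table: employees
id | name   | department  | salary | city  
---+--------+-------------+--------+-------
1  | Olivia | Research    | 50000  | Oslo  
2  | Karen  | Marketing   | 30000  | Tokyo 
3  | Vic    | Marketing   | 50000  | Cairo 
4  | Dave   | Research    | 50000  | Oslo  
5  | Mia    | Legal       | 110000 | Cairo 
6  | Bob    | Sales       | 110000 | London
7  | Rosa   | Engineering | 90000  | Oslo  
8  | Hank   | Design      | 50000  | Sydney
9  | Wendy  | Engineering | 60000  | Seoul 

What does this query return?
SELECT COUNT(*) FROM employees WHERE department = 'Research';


Counting rows where department = 'Research'
  Olivia -> MATCH
  Dave -> MATCH


2
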